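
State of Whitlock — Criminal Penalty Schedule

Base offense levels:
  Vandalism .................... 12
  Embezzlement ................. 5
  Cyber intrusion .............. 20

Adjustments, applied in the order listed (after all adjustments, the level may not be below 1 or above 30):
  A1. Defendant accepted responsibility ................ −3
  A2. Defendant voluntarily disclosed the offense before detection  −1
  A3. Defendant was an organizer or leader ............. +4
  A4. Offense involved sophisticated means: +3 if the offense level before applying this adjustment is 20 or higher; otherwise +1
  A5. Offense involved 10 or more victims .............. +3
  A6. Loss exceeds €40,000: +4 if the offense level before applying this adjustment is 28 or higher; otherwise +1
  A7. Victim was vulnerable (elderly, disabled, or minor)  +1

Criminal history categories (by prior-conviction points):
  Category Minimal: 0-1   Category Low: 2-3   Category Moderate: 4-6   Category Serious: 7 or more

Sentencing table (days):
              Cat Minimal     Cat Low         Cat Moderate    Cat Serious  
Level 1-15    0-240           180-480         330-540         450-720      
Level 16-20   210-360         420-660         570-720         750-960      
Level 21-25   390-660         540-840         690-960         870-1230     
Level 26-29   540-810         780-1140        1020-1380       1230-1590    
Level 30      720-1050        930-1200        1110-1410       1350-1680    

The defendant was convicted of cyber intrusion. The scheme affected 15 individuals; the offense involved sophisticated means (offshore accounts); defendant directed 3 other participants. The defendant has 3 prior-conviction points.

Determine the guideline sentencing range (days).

Base offense level for cyber intrusion: 20.
A1 does not apply.
A3 applies: 20 + 4 = 24.
A4 applies (level before this adjustment is 24 ≥ 20, so +3): 24 + 3 = 27.
A5 applies: 27 + 3 = 30.
A6 does not apply.
A7 does not apply.
Final offense level: 30.
Criminal history: 3 prior points → Category Low (2-3).
Level 30 falls in the 30 band.
Grid: Level 30 × Category Low = 930-1200 days.

930-1200 days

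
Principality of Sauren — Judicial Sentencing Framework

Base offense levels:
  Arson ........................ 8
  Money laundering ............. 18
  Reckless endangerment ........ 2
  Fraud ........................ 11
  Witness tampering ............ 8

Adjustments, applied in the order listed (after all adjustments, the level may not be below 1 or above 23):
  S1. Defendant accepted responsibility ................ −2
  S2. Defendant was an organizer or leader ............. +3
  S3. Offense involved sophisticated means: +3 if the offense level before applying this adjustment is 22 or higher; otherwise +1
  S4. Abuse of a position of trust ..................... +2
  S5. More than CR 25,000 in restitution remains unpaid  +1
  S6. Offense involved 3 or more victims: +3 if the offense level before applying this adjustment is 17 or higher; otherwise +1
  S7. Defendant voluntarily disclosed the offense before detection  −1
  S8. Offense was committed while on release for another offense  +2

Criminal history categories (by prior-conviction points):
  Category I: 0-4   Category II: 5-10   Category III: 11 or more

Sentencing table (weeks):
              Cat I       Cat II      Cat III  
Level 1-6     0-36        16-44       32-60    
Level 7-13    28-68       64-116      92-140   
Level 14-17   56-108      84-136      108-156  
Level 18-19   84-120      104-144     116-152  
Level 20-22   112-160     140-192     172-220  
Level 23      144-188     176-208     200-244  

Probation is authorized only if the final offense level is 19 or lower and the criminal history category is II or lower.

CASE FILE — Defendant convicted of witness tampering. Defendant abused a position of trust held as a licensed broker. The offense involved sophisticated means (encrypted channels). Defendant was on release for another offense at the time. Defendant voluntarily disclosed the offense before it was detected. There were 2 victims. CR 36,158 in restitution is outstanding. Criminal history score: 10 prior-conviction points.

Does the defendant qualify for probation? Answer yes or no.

Base offense level for witness tampering: 8.
S1 does not apply.
S2 does not apply.
S3 applies (level before this adjustment is 8 < 22, so +1): 8 + 1 = 9.
S4 applies: 9 + 2 = 11.
S5 applies: 11 + 1 = 12.
S7 applies: 12 − 1 = 11.
S8 applies: 11 + 2 = 13.
Final offense level: 13.
Criminal history: 10 prior points → Category II (5-10).
Level 13 falls in the 7-13 band.
Grid: Level 7-13 × Category II = 64-116 weeks.
Probation check: level 13 ≤ 19 and category II ≤ II → eligible.

Yes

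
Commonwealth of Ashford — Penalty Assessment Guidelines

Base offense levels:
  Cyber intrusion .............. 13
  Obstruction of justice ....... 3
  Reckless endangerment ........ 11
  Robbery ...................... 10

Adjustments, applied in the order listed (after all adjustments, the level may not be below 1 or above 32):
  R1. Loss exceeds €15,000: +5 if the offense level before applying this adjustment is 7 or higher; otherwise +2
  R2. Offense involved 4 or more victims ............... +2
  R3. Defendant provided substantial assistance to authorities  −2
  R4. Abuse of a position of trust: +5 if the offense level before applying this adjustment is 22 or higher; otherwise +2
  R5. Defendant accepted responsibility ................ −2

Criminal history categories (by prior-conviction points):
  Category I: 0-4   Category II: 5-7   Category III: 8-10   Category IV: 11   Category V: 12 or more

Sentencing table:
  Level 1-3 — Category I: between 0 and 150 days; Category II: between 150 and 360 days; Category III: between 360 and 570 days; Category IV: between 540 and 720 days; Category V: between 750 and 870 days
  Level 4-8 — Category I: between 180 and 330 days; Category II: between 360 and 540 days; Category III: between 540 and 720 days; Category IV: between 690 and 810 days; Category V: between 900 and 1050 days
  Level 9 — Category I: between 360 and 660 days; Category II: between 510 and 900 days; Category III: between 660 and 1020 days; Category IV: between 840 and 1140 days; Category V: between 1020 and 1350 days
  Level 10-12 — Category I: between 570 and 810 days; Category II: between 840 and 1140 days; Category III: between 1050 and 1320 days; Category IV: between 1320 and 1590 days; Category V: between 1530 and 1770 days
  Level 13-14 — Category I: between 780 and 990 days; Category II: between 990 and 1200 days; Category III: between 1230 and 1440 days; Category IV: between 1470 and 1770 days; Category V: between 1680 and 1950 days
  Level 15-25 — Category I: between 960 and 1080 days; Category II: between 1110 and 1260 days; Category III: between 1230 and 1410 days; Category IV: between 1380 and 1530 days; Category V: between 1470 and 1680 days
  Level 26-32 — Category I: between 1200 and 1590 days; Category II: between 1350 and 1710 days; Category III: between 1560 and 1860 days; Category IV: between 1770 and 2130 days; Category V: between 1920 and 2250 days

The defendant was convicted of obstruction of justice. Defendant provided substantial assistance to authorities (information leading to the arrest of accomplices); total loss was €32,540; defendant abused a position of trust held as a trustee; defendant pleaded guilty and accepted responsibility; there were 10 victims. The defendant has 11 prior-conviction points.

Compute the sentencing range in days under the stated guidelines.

Base offense level for obstruction of justice: 3.
R1 applies (level before this adjustment is 3 < 7, so +2): 3 + 2 = 5.
R2 applies: 5 + 2 = 7.
R3 applies: 7 − 2 = 5.
R4 applies (level before this adjustment is 5 < 22, so +2): 5 + 2 = 7.
R5 applies: 7 − 2 = 5.
Final offense level: 5.
Criminal history: 11 prior points → Category IV (11).
Level 5 falls in the 4-8 band.
Grid: Level 4-8 × Category IV = 690-810 days.

690-810 days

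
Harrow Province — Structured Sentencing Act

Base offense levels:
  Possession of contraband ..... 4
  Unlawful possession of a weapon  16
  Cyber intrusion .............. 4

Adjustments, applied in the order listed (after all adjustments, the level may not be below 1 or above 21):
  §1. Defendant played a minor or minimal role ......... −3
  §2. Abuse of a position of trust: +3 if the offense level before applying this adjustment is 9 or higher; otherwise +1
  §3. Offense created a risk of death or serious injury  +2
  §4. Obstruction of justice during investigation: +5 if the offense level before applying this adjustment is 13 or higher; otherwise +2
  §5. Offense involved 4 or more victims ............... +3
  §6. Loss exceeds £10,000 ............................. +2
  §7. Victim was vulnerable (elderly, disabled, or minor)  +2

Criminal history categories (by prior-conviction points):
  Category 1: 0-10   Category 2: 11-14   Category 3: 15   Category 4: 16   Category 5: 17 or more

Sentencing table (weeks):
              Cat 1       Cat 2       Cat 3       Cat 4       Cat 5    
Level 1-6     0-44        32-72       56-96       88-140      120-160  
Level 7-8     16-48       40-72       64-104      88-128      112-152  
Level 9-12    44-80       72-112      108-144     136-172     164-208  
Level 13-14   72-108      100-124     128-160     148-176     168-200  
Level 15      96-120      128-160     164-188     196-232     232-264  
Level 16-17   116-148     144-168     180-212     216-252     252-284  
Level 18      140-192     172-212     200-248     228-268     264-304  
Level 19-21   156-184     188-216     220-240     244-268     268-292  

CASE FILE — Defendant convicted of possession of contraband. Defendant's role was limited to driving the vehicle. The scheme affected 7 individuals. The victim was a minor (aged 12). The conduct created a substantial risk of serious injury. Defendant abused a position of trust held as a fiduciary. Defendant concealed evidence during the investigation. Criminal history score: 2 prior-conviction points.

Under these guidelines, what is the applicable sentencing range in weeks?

44-80 weeks

Base offense level for possession of contraband: 4.
§1 applies: 4 − 3 = 1.
§2 applies (level before this adjustment is 1 < 9, so +1): 1 + 1 = 2.
§3 applies: 2 + 2 = 4.
§4 applies (level before this adjustment is 4 < 13, so +2): 4 + 2 = 6.
§5 applies: 6 + 3 = 9.
§7 applies: 9 + 2 = 11.
Final offense level: 11.
Criminal history: 2 prior points → Category 1 (0-10).
Level 11 falls in the 9-12 band.
Grid: Level 9-12 × Category 1 = 44-80 weeks.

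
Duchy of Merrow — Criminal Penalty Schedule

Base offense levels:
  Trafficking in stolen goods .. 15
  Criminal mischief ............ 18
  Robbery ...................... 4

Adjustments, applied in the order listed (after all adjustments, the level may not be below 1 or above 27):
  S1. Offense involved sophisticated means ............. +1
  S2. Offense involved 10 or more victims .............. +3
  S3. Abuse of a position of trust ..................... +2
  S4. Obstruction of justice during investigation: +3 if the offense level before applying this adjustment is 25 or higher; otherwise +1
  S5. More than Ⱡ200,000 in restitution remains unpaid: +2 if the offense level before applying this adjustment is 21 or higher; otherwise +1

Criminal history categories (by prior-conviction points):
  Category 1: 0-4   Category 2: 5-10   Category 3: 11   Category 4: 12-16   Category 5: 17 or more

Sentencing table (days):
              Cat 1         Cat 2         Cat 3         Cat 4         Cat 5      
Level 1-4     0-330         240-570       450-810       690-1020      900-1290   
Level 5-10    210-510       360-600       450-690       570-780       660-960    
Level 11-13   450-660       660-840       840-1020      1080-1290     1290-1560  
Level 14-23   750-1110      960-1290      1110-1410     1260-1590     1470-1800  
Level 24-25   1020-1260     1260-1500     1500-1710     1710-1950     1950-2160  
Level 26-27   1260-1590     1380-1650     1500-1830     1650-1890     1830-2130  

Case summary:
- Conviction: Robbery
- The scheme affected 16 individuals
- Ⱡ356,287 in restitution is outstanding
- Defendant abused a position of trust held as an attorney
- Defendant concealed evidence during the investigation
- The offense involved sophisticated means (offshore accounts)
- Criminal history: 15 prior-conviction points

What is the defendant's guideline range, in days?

Base offense level for robbery: 4.
S1 applies: 4 + 1 = 5.
S2 applies: 5 + 3 = 8.
S3 applies: 8 + 2 = 10.
S4 applies (level before this adjustment is 10 < 25, so +1): 10 + 1 = 11.
S5 applies (level before this adjustment is 11 < 21, so +1): 11 + 1 = 12.
Final offense level: 12.
Criminal history: 15 prior points → Category 4 (12-16).
Level 12 falls in the 11-13 band.
Grid: Level 11-13 × Category 4 = 1080-1290 days.

1080-1290 days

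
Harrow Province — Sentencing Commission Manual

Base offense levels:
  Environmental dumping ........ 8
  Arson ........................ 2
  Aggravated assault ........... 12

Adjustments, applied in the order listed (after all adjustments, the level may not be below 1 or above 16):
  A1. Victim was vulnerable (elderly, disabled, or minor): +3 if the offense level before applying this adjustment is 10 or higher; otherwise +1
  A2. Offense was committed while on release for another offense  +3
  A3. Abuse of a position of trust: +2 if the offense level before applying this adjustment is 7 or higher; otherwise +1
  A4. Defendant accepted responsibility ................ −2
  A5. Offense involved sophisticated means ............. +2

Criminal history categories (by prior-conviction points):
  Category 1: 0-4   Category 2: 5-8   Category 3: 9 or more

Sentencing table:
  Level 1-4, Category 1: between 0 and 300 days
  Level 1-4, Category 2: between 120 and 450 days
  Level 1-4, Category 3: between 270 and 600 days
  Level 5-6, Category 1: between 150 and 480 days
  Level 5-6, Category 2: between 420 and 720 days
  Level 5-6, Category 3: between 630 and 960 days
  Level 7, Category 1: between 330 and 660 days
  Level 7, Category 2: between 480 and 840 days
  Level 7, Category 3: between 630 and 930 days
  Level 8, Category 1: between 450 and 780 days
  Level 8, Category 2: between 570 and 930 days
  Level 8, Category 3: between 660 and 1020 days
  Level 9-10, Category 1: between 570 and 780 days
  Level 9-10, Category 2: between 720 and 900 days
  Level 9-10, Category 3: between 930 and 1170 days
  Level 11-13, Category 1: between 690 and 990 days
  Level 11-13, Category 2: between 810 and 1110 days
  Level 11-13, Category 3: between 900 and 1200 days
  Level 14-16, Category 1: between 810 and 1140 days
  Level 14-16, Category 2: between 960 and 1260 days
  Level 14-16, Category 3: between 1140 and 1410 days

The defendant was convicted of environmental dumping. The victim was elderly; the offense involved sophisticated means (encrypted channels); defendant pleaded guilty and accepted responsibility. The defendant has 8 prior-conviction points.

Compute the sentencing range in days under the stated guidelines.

720-900 days

Base offense level for environmental dumping: 8.
A1 applies (level before this adjustment is 8 < 10, so +1): 8 + 1 = 9.
A2 does not apply.
A3 does not apply.
A4 applies: 9 − 2 = 7.
A5 applies: 7 + 2 = 9.
Final offense level: 9.
Criminal history: 8 prior points → Category 2 (5-8).
Level 9 falls in the 9-10 band.
Grid: Level 9-10 × Category 2 = 720-900 days.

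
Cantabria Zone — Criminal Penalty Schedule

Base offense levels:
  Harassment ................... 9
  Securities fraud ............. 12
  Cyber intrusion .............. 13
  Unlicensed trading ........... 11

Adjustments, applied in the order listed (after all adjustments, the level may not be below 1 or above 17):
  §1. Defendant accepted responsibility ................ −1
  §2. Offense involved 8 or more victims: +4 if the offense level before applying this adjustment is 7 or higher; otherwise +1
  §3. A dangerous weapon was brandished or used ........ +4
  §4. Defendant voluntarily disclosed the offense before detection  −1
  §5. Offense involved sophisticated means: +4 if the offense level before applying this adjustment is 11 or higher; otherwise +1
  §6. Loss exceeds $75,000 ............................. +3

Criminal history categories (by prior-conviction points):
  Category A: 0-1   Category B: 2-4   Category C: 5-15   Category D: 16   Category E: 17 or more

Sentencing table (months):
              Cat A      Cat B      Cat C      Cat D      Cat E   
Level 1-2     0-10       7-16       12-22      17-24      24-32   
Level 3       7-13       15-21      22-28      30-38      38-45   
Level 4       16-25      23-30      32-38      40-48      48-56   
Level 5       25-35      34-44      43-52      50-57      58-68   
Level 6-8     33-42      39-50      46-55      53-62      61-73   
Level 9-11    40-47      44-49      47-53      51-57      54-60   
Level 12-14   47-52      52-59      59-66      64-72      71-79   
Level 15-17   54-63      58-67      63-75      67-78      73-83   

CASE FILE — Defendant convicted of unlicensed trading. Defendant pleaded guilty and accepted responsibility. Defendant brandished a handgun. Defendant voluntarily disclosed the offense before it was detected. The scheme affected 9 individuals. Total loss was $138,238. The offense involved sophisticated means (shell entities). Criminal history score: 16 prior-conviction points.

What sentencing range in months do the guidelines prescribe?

Base offense level for unlicensed trading: 11.
§1 applies: 11 − 1 = 10.
§2 applies (level before this adjustment is 10 ≥ 7, so +4): 10 + 4 = 14.
§3 applies: 14 + 4 = 18.
§4 applies: 18 − 1 = 17.
§5 applies (level before this adjustment is 17 ≥ 11, so +4): 17 + 4 = 21.
§6 applies: 21 + 3 = 24.
Level 24 exceeds the maximum of 17; capped at 17.
Final offense level: 17.
Criminal history: 16 prior points → Category D (16).
Level 17 falls in the 15-17 band.
Grid: Level 15-17 × Category D = 67-78 months.

67-78 months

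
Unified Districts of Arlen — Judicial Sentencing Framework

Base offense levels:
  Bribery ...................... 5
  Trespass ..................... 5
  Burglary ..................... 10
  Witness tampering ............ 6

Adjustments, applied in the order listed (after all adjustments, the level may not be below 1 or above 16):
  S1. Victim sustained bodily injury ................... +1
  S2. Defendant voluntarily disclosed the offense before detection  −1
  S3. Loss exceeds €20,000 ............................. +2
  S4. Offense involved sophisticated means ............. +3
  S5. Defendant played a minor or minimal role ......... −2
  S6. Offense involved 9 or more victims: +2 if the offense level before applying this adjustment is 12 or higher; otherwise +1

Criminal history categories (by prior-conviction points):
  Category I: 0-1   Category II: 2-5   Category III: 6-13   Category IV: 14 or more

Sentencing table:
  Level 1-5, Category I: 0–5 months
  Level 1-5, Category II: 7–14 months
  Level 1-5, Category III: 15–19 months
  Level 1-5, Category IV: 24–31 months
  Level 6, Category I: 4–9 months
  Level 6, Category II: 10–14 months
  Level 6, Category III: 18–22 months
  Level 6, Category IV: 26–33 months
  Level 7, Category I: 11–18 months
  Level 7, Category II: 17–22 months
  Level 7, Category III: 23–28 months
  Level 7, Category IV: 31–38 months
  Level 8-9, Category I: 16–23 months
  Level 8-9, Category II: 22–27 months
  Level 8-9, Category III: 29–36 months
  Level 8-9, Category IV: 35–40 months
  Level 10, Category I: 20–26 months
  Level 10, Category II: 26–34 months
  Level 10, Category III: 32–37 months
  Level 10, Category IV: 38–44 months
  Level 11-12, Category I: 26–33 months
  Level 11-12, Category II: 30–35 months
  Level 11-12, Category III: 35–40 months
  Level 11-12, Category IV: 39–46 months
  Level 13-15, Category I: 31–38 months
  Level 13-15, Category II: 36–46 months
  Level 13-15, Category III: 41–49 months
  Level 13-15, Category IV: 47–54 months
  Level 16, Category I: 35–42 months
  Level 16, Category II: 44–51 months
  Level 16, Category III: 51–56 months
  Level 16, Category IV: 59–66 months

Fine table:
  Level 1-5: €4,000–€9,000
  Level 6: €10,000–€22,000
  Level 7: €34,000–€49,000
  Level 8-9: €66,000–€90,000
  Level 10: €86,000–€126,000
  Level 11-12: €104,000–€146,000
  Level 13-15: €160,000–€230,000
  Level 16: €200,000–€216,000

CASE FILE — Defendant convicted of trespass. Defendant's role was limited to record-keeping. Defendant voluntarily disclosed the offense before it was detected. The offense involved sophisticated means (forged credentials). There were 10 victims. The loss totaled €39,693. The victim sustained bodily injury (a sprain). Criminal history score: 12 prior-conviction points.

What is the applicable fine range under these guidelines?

Base offense level for trespass: 5.
S1 applies: 5 + 1 = 6.
S2 applies: 6 − 1 = 5.
S3 applies: 5 + 2 = 7.
S4 applies: 7 + 3 = 10.
S5 applies: 10 − 2 = 8.
S6 applies (level before this adjustment is 8 < 12, so +1): 8 + 1 = 9.
Final offense level: 9.
Level 9 falls in the 8-9 band.
Fine table: Level 8-9 → €66,000–€90,000.

€66,000–€90,000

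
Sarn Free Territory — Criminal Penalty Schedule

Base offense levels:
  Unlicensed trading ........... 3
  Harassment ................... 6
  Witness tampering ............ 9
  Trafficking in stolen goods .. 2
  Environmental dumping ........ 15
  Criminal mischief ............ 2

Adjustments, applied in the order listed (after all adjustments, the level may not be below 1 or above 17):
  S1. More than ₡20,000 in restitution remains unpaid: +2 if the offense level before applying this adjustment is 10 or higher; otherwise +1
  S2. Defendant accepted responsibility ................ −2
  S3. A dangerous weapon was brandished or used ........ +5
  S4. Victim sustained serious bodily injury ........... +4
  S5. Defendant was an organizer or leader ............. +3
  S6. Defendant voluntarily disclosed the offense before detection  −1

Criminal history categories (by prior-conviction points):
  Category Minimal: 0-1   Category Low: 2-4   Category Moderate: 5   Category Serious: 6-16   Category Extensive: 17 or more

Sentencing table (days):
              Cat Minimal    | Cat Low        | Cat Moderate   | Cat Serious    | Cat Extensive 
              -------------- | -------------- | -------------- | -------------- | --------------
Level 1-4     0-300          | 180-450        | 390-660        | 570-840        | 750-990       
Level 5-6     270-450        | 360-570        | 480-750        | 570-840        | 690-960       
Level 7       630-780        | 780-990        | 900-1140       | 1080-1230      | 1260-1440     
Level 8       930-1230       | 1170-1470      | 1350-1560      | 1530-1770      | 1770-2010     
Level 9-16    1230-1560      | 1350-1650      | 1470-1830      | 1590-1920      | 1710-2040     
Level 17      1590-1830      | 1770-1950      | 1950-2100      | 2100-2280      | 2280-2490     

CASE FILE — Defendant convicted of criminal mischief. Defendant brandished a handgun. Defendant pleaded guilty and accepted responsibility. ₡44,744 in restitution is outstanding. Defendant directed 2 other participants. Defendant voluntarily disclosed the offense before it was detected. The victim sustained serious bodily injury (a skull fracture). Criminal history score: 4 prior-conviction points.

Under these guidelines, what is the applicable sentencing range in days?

Base offense level for criminal mischief: 2.
S1 applies (level before this adjustment is 2 < 10, so +1): 2 + 1 = 3.
S2 applies: 3 − 2 = 1.
S3 applies: 1 + 5 = 6.
S4 applies: 6 + 4 = 10.
S5 applies: 10 + 3 = 13.
S6 applies: 13 − 1 = 12.
Final offense level: 12.
Criminal history: 4 prior points → Category Low (2-4).
Level 12 falls in the 9-16 band.
Grid: Level 9-16 × Category Low = 1350-1650 days.

1350-1650 days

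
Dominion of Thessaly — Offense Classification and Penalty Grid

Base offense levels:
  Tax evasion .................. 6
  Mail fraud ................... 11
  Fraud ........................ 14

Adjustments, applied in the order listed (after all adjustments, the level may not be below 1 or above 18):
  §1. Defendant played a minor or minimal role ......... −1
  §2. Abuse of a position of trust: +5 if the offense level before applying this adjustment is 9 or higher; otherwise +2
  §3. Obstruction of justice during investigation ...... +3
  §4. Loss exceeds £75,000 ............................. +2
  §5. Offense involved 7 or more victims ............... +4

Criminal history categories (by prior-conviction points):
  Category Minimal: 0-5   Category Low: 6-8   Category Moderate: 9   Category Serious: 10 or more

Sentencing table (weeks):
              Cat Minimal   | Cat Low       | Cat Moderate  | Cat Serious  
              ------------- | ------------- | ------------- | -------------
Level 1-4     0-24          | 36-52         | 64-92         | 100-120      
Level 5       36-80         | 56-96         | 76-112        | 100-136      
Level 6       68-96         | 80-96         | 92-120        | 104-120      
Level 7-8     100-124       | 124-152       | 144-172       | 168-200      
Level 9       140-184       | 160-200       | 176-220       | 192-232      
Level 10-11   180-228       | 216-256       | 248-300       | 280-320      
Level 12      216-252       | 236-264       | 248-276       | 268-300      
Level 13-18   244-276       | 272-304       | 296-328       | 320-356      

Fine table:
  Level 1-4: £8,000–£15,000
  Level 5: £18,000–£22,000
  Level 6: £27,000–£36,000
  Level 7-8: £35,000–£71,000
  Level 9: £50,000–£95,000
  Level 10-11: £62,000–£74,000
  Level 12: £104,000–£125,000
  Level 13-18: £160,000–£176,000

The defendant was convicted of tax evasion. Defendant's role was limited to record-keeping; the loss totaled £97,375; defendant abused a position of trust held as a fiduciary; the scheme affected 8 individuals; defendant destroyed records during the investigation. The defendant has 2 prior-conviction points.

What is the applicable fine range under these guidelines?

Base offense level for tax evasion: 6.
§1 applies: 6 − 1 = 5.
§2 applies (level before this adjustment is 5 < 9, so +2): 5 + 2 = 7.
§3 applies: 7 + 3 = 10.
§4 applies: 10 + 2 = 12.
§5 applies: 12 + 4 = 16.
Final offense level: 16.
Level 16 falls in the 13-18 band.
Fine table: Level 13-18 → £160,000–£176,000.

£160,000–£176,000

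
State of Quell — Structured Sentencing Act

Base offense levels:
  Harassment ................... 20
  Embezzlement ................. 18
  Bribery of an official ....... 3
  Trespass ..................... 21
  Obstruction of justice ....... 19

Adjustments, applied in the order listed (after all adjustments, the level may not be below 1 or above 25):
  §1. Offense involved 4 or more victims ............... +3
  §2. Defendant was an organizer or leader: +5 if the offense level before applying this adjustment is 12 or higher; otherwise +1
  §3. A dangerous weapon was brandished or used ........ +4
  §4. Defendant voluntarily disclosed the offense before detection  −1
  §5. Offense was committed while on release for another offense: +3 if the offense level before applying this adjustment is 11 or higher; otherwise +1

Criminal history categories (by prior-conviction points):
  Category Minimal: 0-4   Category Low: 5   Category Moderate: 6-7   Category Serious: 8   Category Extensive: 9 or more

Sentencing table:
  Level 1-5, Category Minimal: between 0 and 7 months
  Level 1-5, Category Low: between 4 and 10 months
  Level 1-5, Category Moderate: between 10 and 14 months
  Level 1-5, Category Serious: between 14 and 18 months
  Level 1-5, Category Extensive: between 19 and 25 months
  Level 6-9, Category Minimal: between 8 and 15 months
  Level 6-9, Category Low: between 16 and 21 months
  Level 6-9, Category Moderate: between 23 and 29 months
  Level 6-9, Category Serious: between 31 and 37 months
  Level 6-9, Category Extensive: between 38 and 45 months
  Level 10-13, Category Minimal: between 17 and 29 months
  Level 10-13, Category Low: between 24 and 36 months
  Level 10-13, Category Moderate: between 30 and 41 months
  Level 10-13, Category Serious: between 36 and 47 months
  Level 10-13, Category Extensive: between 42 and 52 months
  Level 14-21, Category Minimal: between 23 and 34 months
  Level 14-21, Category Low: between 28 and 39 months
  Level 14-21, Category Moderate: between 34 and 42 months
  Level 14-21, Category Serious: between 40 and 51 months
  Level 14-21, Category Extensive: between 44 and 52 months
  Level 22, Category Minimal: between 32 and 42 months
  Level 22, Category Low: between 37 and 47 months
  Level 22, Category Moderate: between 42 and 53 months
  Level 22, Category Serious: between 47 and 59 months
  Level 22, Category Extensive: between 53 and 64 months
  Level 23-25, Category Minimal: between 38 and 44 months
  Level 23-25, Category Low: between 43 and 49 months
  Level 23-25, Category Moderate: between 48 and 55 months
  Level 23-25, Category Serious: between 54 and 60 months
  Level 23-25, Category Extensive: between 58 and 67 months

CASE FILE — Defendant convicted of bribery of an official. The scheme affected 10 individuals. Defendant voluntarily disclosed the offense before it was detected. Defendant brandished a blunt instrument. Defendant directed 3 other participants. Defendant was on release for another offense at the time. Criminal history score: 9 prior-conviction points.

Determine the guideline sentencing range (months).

Base offense level for bribery of an official: 3.
§1 applies: 3 + 3 = 6.
§2 applies (level before this adjustment is 6 < 12, so +1): 6 + 1 = 7.
§3 applies: 7 + 4 = 11.
§4 applies: 11 − 1 = 10.
§5 applies (level before this adjustment is 10 < 11, so +1): 10 + 1 = 11.
Final offense level: 11.
Criminal history: 9 prior points → Category Extensive (9+).
Level 11 falls in the 10-13 band.
Grid: Level 10-13 × Category Extensive = 42-52 months.

42-52 months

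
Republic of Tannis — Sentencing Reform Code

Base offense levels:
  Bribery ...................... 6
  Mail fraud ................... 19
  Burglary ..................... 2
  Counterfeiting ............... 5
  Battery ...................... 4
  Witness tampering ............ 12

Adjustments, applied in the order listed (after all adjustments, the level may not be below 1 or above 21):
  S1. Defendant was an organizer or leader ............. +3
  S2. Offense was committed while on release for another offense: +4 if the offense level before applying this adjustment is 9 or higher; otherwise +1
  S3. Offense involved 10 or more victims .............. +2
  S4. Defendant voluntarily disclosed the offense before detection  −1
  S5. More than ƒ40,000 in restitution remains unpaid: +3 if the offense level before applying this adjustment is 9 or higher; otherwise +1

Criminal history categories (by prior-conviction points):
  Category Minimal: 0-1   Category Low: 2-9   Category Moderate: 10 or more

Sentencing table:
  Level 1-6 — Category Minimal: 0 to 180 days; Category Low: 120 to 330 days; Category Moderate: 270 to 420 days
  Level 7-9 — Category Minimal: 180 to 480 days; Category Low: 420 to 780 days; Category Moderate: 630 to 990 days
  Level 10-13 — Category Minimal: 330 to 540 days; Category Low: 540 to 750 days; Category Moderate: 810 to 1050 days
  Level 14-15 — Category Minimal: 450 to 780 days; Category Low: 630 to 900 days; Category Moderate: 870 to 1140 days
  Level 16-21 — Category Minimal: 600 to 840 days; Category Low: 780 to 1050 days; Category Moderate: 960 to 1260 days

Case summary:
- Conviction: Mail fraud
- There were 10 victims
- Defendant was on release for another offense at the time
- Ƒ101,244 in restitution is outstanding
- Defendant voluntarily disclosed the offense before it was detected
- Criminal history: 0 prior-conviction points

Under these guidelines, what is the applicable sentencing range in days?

600-840 days

Base offense level for mail fraud: 19.
S2 applies (level before this adjustment is 19 ≥ 9, so +4): 19 + 4 = 23.
S3 applies: 23 + 2 = 25.
S4 applies: 25 − 1 = 24.
S5 applies (level before this adjustment is 24 ≥ 9, so +3): 24 + 3 = 27.
Level 27 exceeds the maximum of 21; capped at 21.
Final offense level: 21.
Criminal history: 0 prior points → Category Minimal (0-1).
Level 21 falls in the 16-21 band.
Grid: Level 16-21 × Category Minimal = 600-840 days.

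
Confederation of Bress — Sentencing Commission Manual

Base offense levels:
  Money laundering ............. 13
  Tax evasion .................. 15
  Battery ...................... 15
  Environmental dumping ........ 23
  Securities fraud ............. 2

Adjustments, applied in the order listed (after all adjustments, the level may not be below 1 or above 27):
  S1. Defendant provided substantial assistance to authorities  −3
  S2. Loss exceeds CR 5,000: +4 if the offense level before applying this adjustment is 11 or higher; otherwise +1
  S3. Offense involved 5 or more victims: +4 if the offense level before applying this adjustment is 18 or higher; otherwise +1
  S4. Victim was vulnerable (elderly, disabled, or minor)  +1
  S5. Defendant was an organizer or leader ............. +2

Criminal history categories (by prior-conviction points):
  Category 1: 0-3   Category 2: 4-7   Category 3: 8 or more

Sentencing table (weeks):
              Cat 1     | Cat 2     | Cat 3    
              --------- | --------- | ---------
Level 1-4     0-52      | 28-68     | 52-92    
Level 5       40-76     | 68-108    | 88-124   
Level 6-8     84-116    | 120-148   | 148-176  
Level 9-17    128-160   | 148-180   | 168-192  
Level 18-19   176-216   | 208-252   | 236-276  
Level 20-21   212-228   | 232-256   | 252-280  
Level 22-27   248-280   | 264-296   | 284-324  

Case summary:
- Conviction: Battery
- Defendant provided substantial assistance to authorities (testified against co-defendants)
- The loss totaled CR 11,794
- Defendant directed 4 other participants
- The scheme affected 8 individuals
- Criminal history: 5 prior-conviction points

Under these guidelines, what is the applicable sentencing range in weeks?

Base offense level for battery: 15.
S1 applies: 15 − 3 = 12.
S2 applies (level before this adjustment is 12 ≥ 11, so +4): 12 + 4 = 16.
S3 applies (level before this adjustment is 16 < 18, so +1): 16 + 1 = 17.
S4 does not apply.
S5 applies: 17 + 2 = 19.
Final offense level: 19.
Criminal history: 5 prior points → Category 2 (4-7).
Level 19 falls in the 18-19 band.
Grid: Level 18-19 × Category 2 = 208-252 weeks.

208-252 weeks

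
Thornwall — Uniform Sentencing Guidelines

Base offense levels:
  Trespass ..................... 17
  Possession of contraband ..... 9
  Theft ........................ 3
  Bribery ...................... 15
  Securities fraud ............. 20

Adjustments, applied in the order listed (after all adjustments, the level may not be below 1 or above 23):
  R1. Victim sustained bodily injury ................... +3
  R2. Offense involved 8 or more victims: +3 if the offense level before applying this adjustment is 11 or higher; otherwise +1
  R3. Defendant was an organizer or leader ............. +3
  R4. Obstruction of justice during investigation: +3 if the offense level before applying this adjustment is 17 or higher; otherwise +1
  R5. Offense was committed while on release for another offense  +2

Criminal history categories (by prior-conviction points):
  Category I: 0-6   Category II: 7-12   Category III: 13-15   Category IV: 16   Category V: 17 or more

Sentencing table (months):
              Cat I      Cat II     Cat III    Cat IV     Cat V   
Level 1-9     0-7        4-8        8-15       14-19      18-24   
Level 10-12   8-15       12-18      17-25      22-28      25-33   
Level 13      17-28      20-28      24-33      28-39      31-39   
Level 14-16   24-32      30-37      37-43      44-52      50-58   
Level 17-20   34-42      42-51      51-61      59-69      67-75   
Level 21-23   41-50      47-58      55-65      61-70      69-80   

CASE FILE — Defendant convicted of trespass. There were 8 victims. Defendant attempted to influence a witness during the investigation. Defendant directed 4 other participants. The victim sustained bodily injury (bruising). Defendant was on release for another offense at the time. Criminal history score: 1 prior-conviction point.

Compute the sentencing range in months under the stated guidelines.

41-50 months

Base offense level for trespass: 17.
R1 applies: 17 + 3 = 20.
R2 applies (level before this adjustment is 20 ≥ 11, so +3): 20 + 3 = 23.
R3 applies: 23 + 3 = 26.
R4 applies (level before this adjustment is 26 ≥ 17, so +3): 26 + 3 = 29.
R5 applies: 29 + 2 = 31.
Level 31 exceeds the maximum of 23; capped at 23.
Final offense level: 23.
Criminal history: 1 prior point → Category I (0-6).
Level 23 falls in the 21-23 band.
Grid: Level 21-23 × Category I = 41-50 months.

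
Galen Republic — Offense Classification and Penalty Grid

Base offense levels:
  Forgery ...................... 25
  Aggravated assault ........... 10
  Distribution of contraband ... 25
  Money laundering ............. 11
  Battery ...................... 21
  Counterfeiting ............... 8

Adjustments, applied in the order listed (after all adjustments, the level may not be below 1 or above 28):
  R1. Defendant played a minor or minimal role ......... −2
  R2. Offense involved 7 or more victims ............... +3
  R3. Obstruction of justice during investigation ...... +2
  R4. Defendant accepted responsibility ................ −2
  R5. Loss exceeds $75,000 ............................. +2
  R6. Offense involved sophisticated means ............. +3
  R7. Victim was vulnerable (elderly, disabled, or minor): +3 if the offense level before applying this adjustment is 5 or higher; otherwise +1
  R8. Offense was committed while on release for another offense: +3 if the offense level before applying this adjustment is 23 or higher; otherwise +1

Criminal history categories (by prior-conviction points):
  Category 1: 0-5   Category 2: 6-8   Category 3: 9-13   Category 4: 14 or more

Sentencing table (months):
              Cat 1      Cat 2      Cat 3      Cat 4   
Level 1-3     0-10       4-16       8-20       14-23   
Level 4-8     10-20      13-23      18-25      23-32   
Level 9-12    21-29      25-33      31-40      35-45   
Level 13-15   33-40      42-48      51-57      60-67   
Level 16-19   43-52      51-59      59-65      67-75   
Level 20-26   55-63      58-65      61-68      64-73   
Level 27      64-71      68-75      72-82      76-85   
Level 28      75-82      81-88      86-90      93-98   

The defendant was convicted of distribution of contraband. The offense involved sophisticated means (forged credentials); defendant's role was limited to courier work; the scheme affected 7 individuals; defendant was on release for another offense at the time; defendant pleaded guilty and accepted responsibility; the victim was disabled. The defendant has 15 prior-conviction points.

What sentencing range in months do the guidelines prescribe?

Base offense level for distribution of contraband: 25.
R1 applies: 25 − 2 = 23.
R2 applies: 23 + 3 = 26.
R4 applies: 26 − 2 = 24.
R6 applies: 24 + 3 = 27.
R7 applies (level before this adjustment is 27 ≥ 5, so +3): 27 + 3 = 30.
R8 applies (level before this adjustment is 30 ≥ 23, so +3): 30 + 3 = 33.
Level 33 exceeds the maximum of 28; capped at 28.
Final offense level: 28.
Criminal history: 15 prior points → Category 4 (14+).
Level 28 falls in the 28 band.
Grid: Level 28 × Category 4 = 93-98 months.

93-98 months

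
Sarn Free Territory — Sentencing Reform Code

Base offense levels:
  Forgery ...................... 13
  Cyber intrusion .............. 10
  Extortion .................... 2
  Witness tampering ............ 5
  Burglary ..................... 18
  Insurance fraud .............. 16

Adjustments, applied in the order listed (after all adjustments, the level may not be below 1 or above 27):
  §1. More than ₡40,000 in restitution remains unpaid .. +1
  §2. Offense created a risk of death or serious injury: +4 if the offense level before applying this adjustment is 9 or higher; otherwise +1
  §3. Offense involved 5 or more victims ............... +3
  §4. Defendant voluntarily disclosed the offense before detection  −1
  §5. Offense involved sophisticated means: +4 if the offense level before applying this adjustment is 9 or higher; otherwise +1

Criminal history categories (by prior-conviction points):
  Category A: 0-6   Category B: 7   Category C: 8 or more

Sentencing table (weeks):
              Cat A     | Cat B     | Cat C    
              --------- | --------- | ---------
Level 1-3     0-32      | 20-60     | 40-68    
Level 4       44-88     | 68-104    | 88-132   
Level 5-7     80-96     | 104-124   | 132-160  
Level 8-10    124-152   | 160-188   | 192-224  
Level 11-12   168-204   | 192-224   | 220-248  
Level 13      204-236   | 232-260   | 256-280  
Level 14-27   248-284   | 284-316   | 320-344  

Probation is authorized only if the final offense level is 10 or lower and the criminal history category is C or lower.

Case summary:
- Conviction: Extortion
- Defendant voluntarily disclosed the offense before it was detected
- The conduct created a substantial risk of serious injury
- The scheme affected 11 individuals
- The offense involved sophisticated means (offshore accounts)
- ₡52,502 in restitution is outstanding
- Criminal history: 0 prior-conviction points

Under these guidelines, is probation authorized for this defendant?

Yes

Base offense level for extortion: 2.
§1 applies: 2 + 1 = 3.
§2 applies (level before this adjustment is 3 < 9, so +1): 3 + 1 = 4.
§3 applies: 4 + 3 = 7.
§4 applies: 7 − 1 = 6.
§5 applies (level before this adjustment is 6 < 9, so +1): 6 + 1 = 7.
Final offense level: 7.
Criminal history: 0 prior points → Category A (0-6).
Level 7 falls in the 5-7 band.
Grid: Level 5-7 × Category A = 80-96 weeks.
Probation check: level 7 ≤ 10 and category A ≤ C → eligible.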